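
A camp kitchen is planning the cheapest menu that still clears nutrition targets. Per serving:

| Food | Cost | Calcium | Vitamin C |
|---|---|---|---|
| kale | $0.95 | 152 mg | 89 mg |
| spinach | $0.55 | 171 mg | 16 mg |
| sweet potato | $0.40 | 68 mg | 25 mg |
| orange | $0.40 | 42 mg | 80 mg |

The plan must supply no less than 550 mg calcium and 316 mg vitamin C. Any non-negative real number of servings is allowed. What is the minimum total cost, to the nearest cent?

kale only: max(550/152, 316/89) = 3.618 servings → $3.44.
spinach only: max(550/171, 316/16) = 19.75 servings → $10.86.
sweet potato only: max(550/68, 316/25) = 12.64 servings → $5.06.
orange only: max(550/42, 316/80) = 13.1 servings → $5.24.
kale + spinach with both tight: 3.538 servings and 0.07179 servings → $3.40.
kale + sweet potato with both tight: 3.436 servings and 0.4076 servings → $3.43.
kale + orange: intersection lies outside the first quadrant.
spinach + sweet potato: the both-tight solution has a negative serving — not a feasible corner.
spinach + orange with both tight: 2.362 servings and 3.478 servings → $2.69.
sweet potato + orange with both tight: 7 servings and 1.763 servings → $3.50.
So the least-cost plan costs $2.69.

$2.69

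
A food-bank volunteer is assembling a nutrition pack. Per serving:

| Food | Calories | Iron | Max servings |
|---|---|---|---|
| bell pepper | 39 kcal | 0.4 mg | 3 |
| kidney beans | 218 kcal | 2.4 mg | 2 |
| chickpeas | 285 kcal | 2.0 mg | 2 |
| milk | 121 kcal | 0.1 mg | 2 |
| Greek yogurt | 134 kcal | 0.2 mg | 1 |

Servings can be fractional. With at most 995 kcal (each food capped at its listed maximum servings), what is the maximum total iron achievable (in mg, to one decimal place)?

9.1 mg

Iron per kcal: kidney beans 0.01101, bell pepper 0.01026, chickpeas 0.007018, Greek yogurt 0.001493, milk 0.0008264.
Take 2 servings of kidney beans: uses 436 kcal, +4.8 mg iron (running total 4.8 mg).
Take 3 servings of bell pepper: uses 117 kcal, +1.2 mg iron (running total 6.0 mg).
Take 1.551 servings of chickpeas: uses 442 kcal, +3.1 mg iron (running total 9.1 mg).
Filling greedily by iron-per-kcal is optimal for one linear limit, giving 9.1 mg.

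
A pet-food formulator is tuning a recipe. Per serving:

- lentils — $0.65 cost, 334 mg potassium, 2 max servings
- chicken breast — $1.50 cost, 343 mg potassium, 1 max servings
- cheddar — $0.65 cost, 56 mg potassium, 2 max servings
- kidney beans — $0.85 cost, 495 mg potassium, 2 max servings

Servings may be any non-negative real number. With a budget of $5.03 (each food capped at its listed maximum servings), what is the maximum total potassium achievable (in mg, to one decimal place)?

2046.7 mg

Potassium per dollar: kidney beans 582.4, lentils 513.8, chicken breast 228.7, cheddar 86.15.
Take 2 servings of kidney beans: spends $1.70, +990.0 mg potassium (running total 990.0 mg).
Take 2 servings of lentils: spends $1.30, +668.0 mg potassium (running total 1658.0 mg).
Take 1 serving of chicken breast: spends $1.50, +343.0 mg potassium (running total 2001.0 mg).
Take 0.8154 servings of cheddar: spends $0.53, +45.7 mg potassium (running total 2046.7 mg).
Filling greedily by potassium-per-dollar is optimal for one linear limit, giving 2046.7 mg.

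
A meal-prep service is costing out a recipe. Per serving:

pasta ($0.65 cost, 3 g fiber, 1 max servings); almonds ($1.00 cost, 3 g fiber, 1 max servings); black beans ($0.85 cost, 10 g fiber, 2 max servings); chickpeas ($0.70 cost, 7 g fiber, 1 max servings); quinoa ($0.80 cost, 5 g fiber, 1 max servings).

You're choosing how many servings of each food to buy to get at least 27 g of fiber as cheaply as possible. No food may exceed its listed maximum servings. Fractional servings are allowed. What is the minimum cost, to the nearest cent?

Cost per g of fiber: black beans $0.0850, chickpeas $0.1000, quinoa $0.1600, pasta $0.2167, almonds $0.3333.
Take 2 servings of black beans: +20.0 g fiber for $1.70 (total $1.70, still need 7.0 g).
Take 1 serving of chickpeas: +7.0 g fiber for $0.70 (total $2.40, still need 0.0 g).
Filling from the cheapest source first is optimal under one linear minimum: $2.40.

$2.40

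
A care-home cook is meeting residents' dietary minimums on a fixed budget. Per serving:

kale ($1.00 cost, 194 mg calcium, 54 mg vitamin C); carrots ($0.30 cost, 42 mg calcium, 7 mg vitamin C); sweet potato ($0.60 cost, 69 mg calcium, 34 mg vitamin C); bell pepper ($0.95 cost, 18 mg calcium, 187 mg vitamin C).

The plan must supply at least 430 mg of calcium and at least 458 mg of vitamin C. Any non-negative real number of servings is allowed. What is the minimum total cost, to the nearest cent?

Two binding constraints pin down two serving amounts, so the optimal mix uses at most two foods. The candidates are each food alone (scaled to the tighter of calcium/vitamin C) and each pair with both constraints tight.
kale only: max(430/194, 458/54) = 8.481 servings → $8.48.
carrots only: max(430/42, 458/7) = 65.43 servings → $19.63.
sweet potato only: max(430/69, 458/34) = 13.47 servings → $8.08.
bell pepper only: max(430/18, 458/187) = 23.89 servings → $22.69.
kale + carrots with both targets exact would need a negative amount; discard.
kale + sweet potato with both targets exact would need a negative amount; discard.
kale + bell pepper with both tight: 2.044 servings and 1.859 servings → $3.81.
carrots + sweet potato with both targets exact would need a negative amount; discard.
carrots + bell pepper with both tight: 9.338 servings and 2.1 servings → $4.80.
sweet potato + bell pepper with both tight: 5.871 servings and 1.382 servings → $4.84.
The minimum over all feasible corners is $3.81.

$3.81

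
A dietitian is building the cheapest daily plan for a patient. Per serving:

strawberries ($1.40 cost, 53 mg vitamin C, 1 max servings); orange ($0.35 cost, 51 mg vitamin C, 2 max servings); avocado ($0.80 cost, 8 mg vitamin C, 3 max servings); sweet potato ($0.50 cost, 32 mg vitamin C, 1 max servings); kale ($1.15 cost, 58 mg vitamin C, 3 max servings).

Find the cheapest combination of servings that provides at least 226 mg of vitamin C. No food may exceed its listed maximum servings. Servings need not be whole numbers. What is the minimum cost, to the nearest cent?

Cost per mg of vitamin C: orange $0.0069, sweet potato $0.0156, kale $0.0198, strawberries $0.0264, avocado $0.1000.
Take 2 servings of orange: +102.0 mg vitamin C for $0.70 (total $0.70, still need 124.0 mg).
Take 1 serving of sweet potato: +32.0 mg vitamin C for $0.50 (total $1.20, still need 92.0 mg).
Take 1.586 servings of kale: +92.0 mg vitamin C for $1.82 (total $3.02, still need 0.0 mg).
Greedy by cheapest-per-mg is optimal for a single linear constraint, so the minimum cost is $3.02.

$3.02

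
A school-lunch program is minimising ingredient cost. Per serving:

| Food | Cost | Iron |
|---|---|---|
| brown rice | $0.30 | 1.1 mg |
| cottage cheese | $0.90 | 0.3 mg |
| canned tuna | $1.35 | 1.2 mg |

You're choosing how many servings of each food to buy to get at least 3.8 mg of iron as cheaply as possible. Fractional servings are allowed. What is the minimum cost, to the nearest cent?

Cost per mg of iron: brown rice $0.2727, canned tuna $1.1250, cottage cheese $3.0000.
With no serving limits, use only brown rice: 3.8 mg / 1.1 mg = 3.455 servings × $0.30 = $1.04.

$1.04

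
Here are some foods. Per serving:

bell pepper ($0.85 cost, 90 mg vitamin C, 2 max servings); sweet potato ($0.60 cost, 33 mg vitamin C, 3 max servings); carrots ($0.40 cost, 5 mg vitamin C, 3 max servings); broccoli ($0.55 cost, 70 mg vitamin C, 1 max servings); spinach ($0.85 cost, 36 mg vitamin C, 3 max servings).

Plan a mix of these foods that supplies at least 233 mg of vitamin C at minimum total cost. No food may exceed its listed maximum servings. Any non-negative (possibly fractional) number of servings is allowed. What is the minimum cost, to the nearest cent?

$2.09

Cost per mg of vitamin C: broccoli $0.0079, bell pepper $0.0094, sweet potato $0.0182, spinach $0.0236, carrots $0.0800.
Take 1 serving of broccoli: +70.0 mg vitamin C for $0.55 (total $0.55, still need 163.0 mg).
Take 1.811 servings of bell pepper: +163.0 mg vitamin C for $1.54 (total $2.09, still need 0.0 mg).
Filling from the cheapest source first is optimal under one linear minimum: $2.09.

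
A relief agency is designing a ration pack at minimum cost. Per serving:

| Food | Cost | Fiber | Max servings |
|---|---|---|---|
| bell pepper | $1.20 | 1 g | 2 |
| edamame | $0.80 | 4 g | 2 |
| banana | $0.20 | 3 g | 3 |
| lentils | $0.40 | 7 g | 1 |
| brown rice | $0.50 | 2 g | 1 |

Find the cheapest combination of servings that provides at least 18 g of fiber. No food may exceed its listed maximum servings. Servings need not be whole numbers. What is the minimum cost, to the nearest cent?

$1.40

Cost per g of fiber: lentils $0.0571, banana $0.0667, edamame $0.2000, brown rice $0.2500, bell pepper $1.2000.
Take 1 serving of lentils: +7.0 g fiber for $0.40 (total $0.40, still need 11.0 g).
Take 3 servings of banana: +9.0 g fiber for $0.60 (total $1.00, still need 2.0 g).
Take 0.5 servings of edamame: +2.0 g fiber for $0.40 (total $1.40, still need 0.0 g).
Filling from the cheapest source first is optimal under one linear minimum: $1.40.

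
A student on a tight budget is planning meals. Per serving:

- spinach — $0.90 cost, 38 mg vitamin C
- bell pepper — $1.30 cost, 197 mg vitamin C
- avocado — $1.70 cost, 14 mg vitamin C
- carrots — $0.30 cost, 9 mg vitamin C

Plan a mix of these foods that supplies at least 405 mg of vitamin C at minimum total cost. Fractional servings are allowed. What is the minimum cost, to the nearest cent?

Cost per mg of vitamin C: bell pepper $0.0066, spinach $0.0237, carrots $0.0333, avocado $0.1214.
With no serving limits, use only bell pepper: 405 mg / 197 mg = 2.056 servings × $1.30 = $2.67.

$2.67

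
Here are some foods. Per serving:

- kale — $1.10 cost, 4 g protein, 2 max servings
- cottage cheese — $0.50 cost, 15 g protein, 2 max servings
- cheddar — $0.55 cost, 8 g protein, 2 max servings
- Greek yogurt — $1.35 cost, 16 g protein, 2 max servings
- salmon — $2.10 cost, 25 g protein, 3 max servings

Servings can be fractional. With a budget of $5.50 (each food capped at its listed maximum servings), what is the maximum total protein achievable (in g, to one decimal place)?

Protein per dollar: cottage cheese 30, cheddar 14.55, salmon 11.9, Greek yogurt 11.85, kale 3.636.
Take 2 servings of cottage cheese: spends $1.00, +30.0 g protein (running total 30.0 g).
Take 2 servings of cheddar: spends $1.10, +16.0 g protein (running total 46.0 g).
Take 1.619 servings of salmon: spends $3.40, +40.5 g protein (running total 86.5 g).
Filling greedily by protein-per-dollar is optimal for one linear limit, giving 86.5 g.

86.5 g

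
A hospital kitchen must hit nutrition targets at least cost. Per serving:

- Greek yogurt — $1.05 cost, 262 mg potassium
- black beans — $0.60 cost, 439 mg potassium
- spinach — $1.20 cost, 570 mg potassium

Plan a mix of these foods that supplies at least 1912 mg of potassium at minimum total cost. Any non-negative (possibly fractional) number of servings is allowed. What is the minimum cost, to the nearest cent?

$2.61

Cost per mg of potassium: black beans $0.0014, spinach $0.0021, Greek yogurt $0.0040.
With no serving limits, use only black beans: 1912 mg / 439 mg = 4.355 servings × $0.60 = $2.61.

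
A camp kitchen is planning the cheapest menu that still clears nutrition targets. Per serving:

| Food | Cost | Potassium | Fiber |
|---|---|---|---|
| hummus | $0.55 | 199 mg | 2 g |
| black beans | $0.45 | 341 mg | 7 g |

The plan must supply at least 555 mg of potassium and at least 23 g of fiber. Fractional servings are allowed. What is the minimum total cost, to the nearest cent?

A basic optimal solution has at most two foods positive. Try each food alone and each pair with both targets met exactly.
hummus only: max(555/199, 23/2) = 11.5 servings → $6.33.
black beans only: max(555/341, 23/7) = 3.286 servings → $1.48.
hummus + black beans: the both-tight solution has a negative serving — not a feasible corner.
The minimum over all feasible corners is $1.48.

$1.48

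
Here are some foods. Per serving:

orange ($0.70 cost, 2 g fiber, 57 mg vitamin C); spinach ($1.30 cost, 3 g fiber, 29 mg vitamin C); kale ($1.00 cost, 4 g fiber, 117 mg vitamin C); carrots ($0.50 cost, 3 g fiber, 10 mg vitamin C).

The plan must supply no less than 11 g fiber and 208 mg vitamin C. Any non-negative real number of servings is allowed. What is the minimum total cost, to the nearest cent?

$2.38

At the optimum either one food covers both requirements or two foods hit both targets exactly; no other combination can be cheaper.
orange only: max(11/2, 208/57) = 5.5 servings → $3.85.
spinach only: max(11/3, 208/29) = 7.172 servings → $9.32.
kale only: max(11/4, 208/117) = 2.75 servings → $2.75.
carrots only: max(11/3, 208/10) = 20.8 servings → $10.40.
orange + spinach with both tight: 2.699 servings and 1.867 servings → $4.32.
orange + kale with both targets exact would need a negative amount; discard.
orange + carrots with both tight: 3.404 servings and 1.397 servings → $3.08.
spinach + kale with both tight: 1.936 servings and 1.298 servings → $3.81.
spinach + carrots: the both-tight solution has a negative serving — not a feasible corner.
kale + carrots with both tight: 1.653 servings and 1.463 servings → $2.38.
Cheapest feasible corner: $2.38.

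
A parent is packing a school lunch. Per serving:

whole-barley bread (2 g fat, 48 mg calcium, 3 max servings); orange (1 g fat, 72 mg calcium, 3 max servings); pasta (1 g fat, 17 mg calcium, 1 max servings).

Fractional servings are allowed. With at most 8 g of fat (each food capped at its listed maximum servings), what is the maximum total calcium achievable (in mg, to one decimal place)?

Calcium per g fat: orange 72, whole-barley bread 24, pasta 17.
Take 3 servings of orange: uses 3 g fat, +216.0 mg calcium (running total 216.0 mg).
Take 2.5 servings of whole-barley bread: uses 5 g fat, +120.0 mg calcium (running total 336.0 mg).
Greedy by best ratio exhausts the fat allowance optimally: 336.0 mg.

336.0 mg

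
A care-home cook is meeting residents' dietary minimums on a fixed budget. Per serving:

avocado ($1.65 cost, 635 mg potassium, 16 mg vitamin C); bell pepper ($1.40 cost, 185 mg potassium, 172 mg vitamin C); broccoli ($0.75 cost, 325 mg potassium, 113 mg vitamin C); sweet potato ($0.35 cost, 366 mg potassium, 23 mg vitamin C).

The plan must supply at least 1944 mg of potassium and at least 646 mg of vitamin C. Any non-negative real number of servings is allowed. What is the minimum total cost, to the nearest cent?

$4.34

The cheapest plan sits at a corner of the feasible region — with two constraints it uses at most two foods.
avocado only: max(1944/635, 646/16) = 40.38 servings → $66.62.
bell pepper only: max(1944/185, 646/172) = 10.51 servings → $14.71.
broccoli only: max(1944/325, 646/113) = 5.982 servings → $4.49.
sweet potato only: max(1944/366, 646/23) = 28.09 servings → $9.83.
avocado + bell pepper with both tight: 2.022 servings and 3.568 servings → $8.33.
avocado + broccoli with both tight: 0.1461 servings and 5.696 servings → $4.51.
avocado + sweet potato with both targets exact would need a negative amount; discard.
bell pepper + broccoli: intersection lies outside the first quadrant.
bell pepper + sweet potato with both tight: 3.266 servings and 3.66 servings → $5.85.
broccoli + sweet potato with both tight: 5.658 servings and 0.2869 servings → $4.34.
Cheapest feasible corner: $4.34.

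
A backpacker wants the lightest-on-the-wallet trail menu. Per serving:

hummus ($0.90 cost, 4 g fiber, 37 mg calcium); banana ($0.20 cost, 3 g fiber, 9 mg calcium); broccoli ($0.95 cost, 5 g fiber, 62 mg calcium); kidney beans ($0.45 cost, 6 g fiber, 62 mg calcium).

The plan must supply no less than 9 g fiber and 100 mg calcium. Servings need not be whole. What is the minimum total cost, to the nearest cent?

hummus only: max(9/4, 100/37) = 2.703 servings → $2.43.
banana only: max(9/3, 100/9) = 11.11 servings → $2.22.
broccoli only: max(9/5, 100/62) = 1.8 servings → $1.71.
kidney beans only: max(9/6, 100/62) = 1.613 servings → $0.73.
hummus + banana: the both-tight solution has a negative serving — not a feasible corner.
hummus + broccoli with both tight: 0.9206 servings and 1.063 servings → $1.84.
hummus + kidney beans: intersection lies outside the first quadrant.
banana + broccoli with both tight: 0.4113 servings and 1.553 servings → $1.56.
banana + kidney beans with both targets exact would need a negative amount; discard.
broccoli + kidney beans with both tight: 0.6774 servings and 0.9355 servings → $1.06.
Cheapest feasible corner: $0.73.

$0.73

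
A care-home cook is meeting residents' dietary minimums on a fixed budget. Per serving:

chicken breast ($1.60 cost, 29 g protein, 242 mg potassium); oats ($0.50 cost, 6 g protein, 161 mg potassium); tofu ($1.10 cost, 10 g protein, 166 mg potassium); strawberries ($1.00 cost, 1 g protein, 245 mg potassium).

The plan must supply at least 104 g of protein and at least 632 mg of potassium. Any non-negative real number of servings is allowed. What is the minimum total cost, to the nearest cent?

The cheapest plan sits at a corner of the feasible region — with two constraints it uses at most two foods.
chicken breast only: max(104/29, 632/242) = 3.586 servings → $5.74.
oats only: max(104/6, 632/161) = 17.33 servings → $8.67.
tofu only: max(104/10, 632/166) = 10.4 servings → $11.44.
strawberries only: max(104/1, 632/245) = 104 servings → $104.00.
chicken breast + oats: intersection lies outside the first quadrant.
chicken breast + tofu: the both-tight solution has a negative serving — not a feasible corner.
chicken breast + strawberries: intersection lies outside the first quadrant.
oats + tofu: intersection lies outside the first quadrant.
oats + strawberries: intersection lies outside the first quadrant.
tofu + strawberries with both targets exact would need a negative amount; discard.
The minimum over all feasible corners is $5.74.

$5.74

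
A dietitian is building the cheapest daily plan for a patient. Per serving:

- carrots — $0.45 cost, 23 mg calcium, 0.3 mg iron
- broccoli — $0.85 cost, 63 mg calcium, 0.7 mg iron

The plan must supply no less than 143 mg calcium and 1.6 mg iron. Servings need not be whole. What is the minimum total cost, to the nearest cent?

carrots only: max(143/23, 1.6/0.3) = 6.217 servings → $2.80.
broccoli only: max(143/63, 1.6/0.7) = 2.286 servings → $1.94.
carrots + broccoli with both tight: 0.25 servings and 2.179 servings → $1.96.
The minimum over all feasible corners is $1.94.

$1.94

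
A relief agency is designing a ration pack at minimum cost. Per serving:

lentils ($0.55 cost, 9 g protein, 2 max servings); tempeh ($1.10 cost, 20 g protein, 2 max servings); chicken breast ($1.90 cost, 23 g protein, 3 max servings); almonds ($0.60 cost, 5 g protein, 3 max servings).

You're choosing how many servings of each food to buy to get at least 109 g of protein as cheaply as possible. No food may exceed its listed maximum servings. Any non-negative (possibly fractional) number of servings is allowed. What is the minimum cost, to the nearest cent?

Cost per g of protein: tempeh $0.0550, lentils $0.0611, chicken breast $0.0826, almonds $0.1200.
Take 2 servings of tempeh: +40.0 g protein for $2.20 (total $2.20, still need 69.0 g).
Take 2 servings of lentils: +18.0 g protein for $1.10 (total $3.30, still need 51.0 g).
Take 2.217 servings of chicken breast: +51.0 g protein for $4.21 (total $7.51, still need 0.0 g).
Filling from the cheapest source first is optimal under one linear minimum: $7.51.

$7.51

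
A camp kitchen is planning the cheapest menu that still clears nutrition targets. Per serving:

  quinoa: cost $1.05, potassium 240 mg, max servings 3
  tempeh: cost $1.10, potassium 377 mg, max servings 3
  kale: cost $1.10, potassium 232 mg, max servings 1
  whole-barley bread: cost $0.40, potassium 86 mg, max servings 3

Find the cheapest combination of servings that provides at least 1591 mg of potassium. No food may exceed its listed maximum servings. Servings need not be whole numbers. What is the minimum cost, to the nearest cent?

$5.31

Cost per mg of potassium: tempeh $0.0029, quinoa $0.0044, whole-barley bread $0.0047, kale $0.0047.
Take 3 servings of tempeh: +1131.0 mg potassium for $3.30 (total $3.30, still need 460.0 mg).
Take 1.917 servings of quinoa: +460.0 mg potassium for $2.01 (total $5.31, still need 0.0 mg).
Filling from the cheapest source first is optimal under one linear minimum: $5.31.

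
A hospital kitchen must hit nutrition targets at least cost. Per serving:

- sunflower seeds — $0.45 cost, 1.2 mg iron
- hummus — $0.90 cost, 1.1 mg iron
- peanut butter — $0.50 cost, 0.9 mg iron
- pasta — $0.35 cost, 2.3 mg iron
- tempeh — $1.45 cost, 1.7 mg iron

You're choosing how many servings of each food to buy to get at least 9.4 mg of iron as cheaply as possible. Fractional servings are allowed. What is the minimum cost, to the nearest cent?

$1.43

Cost per mg of iron: pasta $0.1522, sunflower seeds $0.3750, peanut butter $0.5556, hummus $0.8182, tempeh $0.8529.
With no serving limits, use only pasta: 9.4 mg / 2.3 mg = 4.087 servings × $0.35 = $1.43.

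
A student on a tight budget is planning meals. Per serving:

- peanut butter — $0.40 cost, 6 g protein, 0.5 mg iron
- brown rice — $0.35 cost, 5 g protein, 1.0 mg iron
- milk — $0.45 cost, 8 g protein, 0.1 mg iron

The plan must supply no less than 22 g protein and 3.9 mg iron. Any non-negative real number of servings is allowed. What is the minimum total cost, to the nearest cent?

$1.50

Two binding constraints pin down two serving amounts, so the optimal mix uses at most two foods. The candidates are each food alone (scaled to the tighter of protein/iron) and each pair with both constraints tight.
peanut butter only: max(22/6, 3.9/0.5) = 7.8 servings → $3.12.
brown rice only: max(22/5, 3.9/1.0) = 4.4 servings → $1.54.
milk only: max(22/8, 3.9/0.1) = 39 servings → $17.55.
peanut butter + brown rice with both tight: 0.7143 servings and 3.543 servings → $1.53.
peanut butter + milk with both targets exact would need a negative amount; discard.
brown rice + milk with both tight: 3.867 servings and 0.3333 servings → $1.50.
So the least-cost plan costs $1.50.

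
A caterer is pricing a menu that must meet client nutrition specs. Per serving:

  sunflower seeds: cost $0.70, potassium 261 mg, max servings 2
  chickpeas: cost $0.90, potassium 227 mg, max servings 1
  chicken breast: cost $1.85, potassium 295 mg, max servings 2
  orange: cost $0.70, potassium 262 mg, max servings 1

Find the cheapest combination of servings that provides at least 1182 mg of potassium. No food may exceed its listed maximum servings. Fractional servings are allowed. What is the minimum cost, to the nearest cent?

$4.07

Cost per mg of potassium: orange $0.0027, sunflower seeds $0.0027, chickpeas $0.0040, chicken breast $0.0063.
Take 1 serving of orange: +262.0 mg potassium for $0.70 (total $0.70, still need 920.0 mg).
Take 2 servings of sunflower seeds: +522.0 mg potassium for $1.40 (total $2.10, still need 398.0 mg).
Take 1 serving of chickpeas: +227.0 mg potassium for $0.90 (total $3.00, still need 171.0 mg).
Take 0.5797 servings of chicken breast: +171.0 mg potassium for $1.07 (total $4.07, still need 0.0 mg).
Filling from the cheapest source first is optimal under one linear minimum: $4.07.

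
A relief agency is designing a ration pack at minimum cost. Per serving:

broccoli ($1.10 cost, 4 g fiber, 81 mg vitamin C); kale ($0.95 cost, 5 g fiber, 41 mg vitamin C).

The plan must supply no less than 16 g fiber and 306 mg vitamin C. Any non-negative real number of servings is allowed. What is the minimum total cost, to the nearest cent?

broccoli only: max(16/4, 306/81) = 4 servings → $4.40.
kale only: max(16/5, 306/41) = 7.463 servings → $7.09.
broccoli + kale with both tight: 3.627 servings and 0.2988 servings → $4.27.
The minimum over all feasible corners is $4.27.

$4.27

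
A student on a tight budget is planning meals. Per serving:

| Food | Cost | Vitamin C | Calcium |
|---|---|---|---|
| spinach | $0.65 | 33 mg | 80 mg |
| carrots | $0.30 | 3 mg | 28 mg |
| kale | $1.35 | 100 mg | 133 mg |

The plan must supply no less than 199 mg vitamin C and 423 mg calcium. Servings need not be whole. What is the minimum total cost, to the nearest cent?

Minimising a linear cost over {vitamin C ≥ 199, calcium ≥ 423, servings ≥ 0} — the optimum is at a vertex, using one or two foods.
spinach only: max(199/33, 423/80) = 6.03 servings → $3.92.
carrots only: max(199/3, 423/28) = 66.33 servings → $19.90.
kale only: max(199/100, 423/133) = 3.18 servings → $4.29.
spinach + carrots: intersection lies outside the first quadrant.
spinach + kale with both tight: 4.385 servings and 0.5431 servings → $3.58.
carrots + kale with both tight: 6.594 servings and 1.792 servings → $4.40.
The minimum over all feasible corners is $3.58.

$3.58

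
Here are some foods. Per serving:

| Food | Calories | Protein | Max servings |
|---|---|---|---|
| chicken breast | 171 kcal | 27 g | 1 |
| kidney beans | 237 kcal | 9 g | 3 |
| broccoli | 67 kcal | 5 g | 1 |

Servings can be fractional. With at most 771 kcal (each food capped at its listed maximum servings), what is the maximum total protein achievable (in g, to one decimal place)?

Protein per kcal: chicken breast 0.1579, broccoli 0.07463, kidney beans 0.03797.
Take 1 serving of chicken breast: uses 171 kcal, +27.0 g protein (running total 27.0 g).
Take 1 serving of broccoli: uses 67 kcal, +5.0 g protein (running total 32.0 g).
Take 2.249 servings of kidney beans: uses 533 kcal, +20.2 g protein (running total 52.2 g).
Filling greedily by protein-per-kcal is optimal for one linear limit, giving 52.2 g.

52.2 g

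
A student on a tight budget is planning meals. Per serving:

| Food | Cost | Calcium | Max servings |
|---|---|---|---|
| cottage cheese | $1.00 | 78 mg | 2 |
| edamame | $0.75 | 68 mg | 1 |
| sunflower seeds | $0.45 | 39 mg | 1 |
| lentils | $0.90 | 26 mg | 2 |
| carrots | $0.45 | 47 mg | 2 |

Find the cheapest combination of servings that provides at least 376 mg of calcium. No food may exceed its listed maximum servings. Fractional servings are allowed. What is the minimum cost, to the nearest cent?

Cost per mg of calcium: carrots $0.0096, edamame $0.0110, sunflower seeds $0.0115, cottage cheese $0.0128, lentils $0.0346.
Take 2 servings of carrots: +94.0 mg calcium for $0.90 (total $0.90, still need 282.0 mg).
Take 1 serving of edamame: +68.0 mg calcium for $0.75 (total $1.65, still need 214.0 mg).
Take 1 serving of sunflower seeds: +39.0 mg calcium for $0.45 (total $2.10, still need 175.0 mg).
Take 2 servings of cottage cheese: +156.0 mg calcium for $2.00 (total $4.10, still need 19.0 mg).
Take 0.7308 servings of lentils: +19.0 mg calcium for $0.66 (total $4.76, still need 0.0 mg).
Filling from the cheapest source first is optimal under one linear minimum: $4.76.

$4.76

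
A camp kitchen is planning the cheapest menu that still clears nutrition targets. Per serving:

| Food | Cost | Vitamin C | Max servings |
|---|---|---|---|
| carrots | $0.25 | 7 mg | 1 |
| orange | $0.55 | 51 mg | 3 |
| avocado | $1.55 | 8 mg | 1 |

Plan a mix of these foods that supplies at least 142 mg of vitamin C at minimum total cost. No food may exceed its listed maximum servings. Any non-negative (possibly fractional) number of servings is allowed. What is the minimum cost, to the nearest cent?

$1.53

Cost per mg of vitamin C: orange $0.0108, carrots $0.0357, avocado $0.1938.
Take 2.784 servings of orange: +142.0 mg vitamin C for $1.53 (total $1.53, still need 0.0 mg).
Filling from the cheapest source first is optimal under one linear minimum: $1.53.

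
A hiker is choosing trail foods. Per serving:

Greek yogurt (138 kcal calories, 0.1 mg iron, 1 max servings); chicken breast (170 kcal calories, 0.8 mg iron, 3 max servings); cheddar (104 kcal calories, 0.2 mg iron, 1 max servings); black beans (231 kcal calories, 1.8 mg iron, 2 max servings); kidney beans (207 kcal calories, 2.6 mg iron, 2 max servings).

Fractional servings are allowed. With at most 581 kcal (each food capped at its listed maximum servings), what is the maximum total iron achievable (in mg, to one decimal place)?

6.5 mg

Iron per kcal: kidney beans 0.01256, black beans 0.007792, chicken breast 0.004706, cheddar 0.001923, Greek yogurt 0.0007246.
Take 2 servings of kidney beans: uses 414 kcal, +5.2 mg iron (running total 5.2 mg).
Take 0.7229 servings of black beans: uses 167 kcal, +1.3 mg iron (running total 6.5 mg).
Greedy by best ratio exhausts the calories allowance optimally: 6.5 mg.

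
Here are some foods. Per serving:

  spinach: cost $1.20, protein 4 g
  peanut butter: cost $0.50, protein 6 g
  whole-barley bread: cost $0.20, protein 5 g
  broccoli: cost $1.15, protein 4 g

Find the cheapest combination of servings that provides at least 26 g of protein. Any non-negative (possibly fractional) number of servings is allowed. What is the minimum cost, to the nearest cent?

Cost per g of protein: whole-barley bread $0.0400, peanut butter $0.0833, broccoli $0.2875, spinach $0.3000.
With no serving limits, use only whole-barley bread: 26 g / 5 g = 5.2 servings × $0.20 = $1.04.

$1.04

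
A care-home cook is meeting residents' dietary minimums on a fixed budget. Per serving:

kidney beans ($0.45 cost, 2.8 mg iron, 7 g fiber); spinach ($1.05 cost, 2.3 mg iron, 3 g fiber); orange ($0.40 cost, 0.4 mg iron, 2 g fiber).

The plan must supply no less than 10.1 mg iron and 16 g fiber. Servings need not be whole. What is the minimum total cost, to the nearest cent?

This is a tiny linear program; its minimum lies at a vertex of the feasible set. List the vertices and price them.
kidney beans only: max(10.1/2.8, 16/7) = 3.607 servings → $1.62.
spinach only: max(10.1/2.3, 16/3) = 5.333 servings → $5.60.
orange only: max(10.1/0.4, 16/2) = 25.25 servings → $10.10.
kidney beans + spinach with both tight: 0.8442 servings and 3.364 servings → $3.91.
kidney beans + orange: the both-tight solution has a negative serving — not a feasible corner.
spinach + orange with both tight: 4.059 servings and 1.912 servings → $5.03.
The minimum over all feasible corners is $1.62.

$1.62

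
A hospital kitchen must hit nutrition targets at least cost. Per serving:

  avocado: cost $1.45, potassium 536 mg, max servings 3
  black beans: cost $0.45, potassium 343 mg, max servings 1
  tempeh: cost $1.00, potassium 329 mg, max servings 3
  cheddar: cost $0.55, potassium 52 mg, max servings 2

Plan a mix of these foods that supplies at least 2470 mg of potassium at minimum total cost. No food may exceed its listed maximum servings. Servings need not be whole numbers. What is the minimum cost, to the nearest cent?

$6.38

Cost per mg of potassium: black beans $0.0013, avocado $0.0027, tempeh $0.0030, cheddar $0.0106.
Take 1 serving of black beans: +343.0 mg potassium for $0.45 (total $0.45, still need 2127.0 mg).
Take 3 servings of avocado: +1608.0 mg potassium for $4.35 (total $4.80, still need 519.0 mg).
Take 1.578 servings of tempeh: +519.0 mg potassium for $1.58 (total $6.38, still need 0.0 mg).
Greedy by cheapest-per-mg is optimal for a single linear constraint, so the minimum cost is $6.38.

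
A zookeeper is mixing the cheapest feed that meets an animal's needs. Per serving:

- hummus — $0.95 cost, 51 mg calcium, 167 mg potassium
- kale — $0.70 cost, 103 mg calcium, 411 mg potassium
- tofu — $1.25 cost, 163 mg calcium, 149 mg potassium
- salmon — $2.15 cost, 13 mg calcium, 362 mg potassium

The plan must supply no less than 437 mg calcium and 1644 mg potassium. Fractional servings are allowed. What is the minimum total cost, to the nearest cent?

$2.97

This is a tiny linear program; its minimum lies at a vertex of the feasible set. List the vertices and price them.
hummus only: max(437/51, 1644/167) = 9.844 servings → $9.35.
kale only: max(437/103, 1644/411) = 4.243 servings → $2.97.
tofu only: max(437/163, 1644/149) = 11.03 servings → $13.79.
salmon only: max(437/13, 1644/362) = 33.62 servings → $72.27.
hummus + kale with both tight: 2.733 servings and 2.89 servings → $4.62.
hummus + tofu: intersection lies outside the first quadrant.
hummus + salmon with both tight: 8.399 servings and 0.6669 servings → $9.41.
kale + tofu with both tight: 3.928 servings and 0.199 servings → $3.00.
kale + salmon: the both-tight solution has a negative serving — not a feasible corner.
tofu + salmon with both tight: 2.397 servings and 3.555 servings → $10.64.
The minimum over all feasible corners is $2.97.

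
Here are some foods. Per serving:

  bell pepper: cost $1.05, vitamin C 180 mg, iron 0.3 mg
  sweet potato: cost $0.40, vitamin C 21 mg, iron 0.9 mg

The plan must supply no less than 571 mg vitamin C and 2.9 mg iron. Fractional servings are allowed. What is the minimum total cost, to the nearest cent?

bell pepper only: max(571/180, 2.9/0.3) = 9.667 servings → $10.15.
sweet potato only: max(571/21, 2.9/0.9) = 27.19 servings → $10.88.
bell pepper + sweet potato with both tight: 2.909 servings and 2.252 servings → $3.96.
The minimum over all feasible corners is $3.96.

$3.96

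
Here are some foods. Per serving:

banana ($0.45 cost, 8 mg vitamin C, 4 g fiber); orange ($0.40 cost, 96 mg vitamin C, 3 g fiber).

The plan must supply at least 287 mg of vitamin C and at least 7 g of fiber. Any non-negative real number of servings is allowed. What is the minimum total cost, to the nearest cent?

An LP optimum is at a vertex; with two nutrient constraints at most two foods are used. Check each candidate.
banana only: max(287/8, 7/4) = 35.88 servings → $16.14.
orange only: max(287/96, 7/3) = 2.99 servings → $1.20.
banana + orange with both targets exact would need a negative amount; discard.
Cheapest feasible corner: $1.20.

$1.20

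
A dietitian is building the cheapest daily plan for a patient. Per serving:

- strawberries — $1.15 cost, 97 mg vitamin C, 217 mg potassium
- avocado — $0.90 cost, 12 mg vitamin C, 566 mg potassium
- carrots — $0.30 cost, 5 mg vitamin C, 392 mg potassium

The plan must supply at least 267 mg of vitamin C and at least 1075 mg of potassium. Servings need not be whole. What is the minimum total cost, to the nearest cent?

$3.47

With two linear requirements the optimum uses one or two foods; enumerate the corners.
strawberries only: max(267/97, 1075/217) = 4.954 servings → $5.70.
avocado only: max(267/12, 1075/566) = 22.25 servings → $20.02.
carrots only: max(267/5, 1075/392) = 53.4 servings → $16.02.
strawberries + avocado with both tight: 2.643 servings and 0.886 servings → $3.84.
strawberries + carrots with both tight: 2.688 servings and 1.254 servings → $3.47.
avocado + carrots with both targets exact would need a negative amount; discard.
So the least-cost plan costs $3.47.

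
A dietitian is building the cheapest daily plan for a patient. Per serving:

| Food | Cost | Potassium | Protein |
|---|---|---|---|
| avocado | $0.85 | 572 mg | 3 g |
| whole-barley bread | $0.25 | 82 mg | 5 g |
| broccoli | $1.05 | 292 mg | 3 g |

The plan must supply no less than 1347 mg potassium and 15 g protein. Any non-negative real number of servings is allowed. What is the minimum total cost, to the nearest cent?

$2.22

avocado only: max(1347/572, 15/3) = 5 servings → $4.25.
whole-barley bread only: max(1347/82, 15/5) = 16.43 servings → $4.11.
broccoli only: max(1347/292, 15/3) = 5 servings → $5.25.
avocado + whole-barley bread with both tight: 2.106 servings and 1.736 servings → $2.22.
avocado + broccoli: intersection lies outside the first quadrant.
whole-barley bread + broccoli with both tight: 0.2792 servings and 4.535 servings → $4.83.
So the least-cost plan costs $2.22.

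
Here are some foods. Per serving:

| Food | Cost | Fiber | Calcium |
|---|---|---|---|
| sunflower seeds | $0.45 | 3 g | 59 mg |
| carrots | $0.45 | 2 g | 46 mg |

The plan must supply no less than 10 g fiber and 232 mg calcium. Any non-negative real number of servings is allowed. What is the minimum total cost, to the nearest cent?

$1.77

At the optimum either one food covers both requirements or two foods hit both targets exactly; no other combination can be cheaper.
sunflower seeds only: max(10/3, 232/59) = 3.932 servings → $1.77.
carrots only: max(10/2, 232/46) = 5.043 servings → $2.27.
sunflower seeds + carrots with both targets exact would need a negative amount; discard.
Cheapest feasible corner: $1.77.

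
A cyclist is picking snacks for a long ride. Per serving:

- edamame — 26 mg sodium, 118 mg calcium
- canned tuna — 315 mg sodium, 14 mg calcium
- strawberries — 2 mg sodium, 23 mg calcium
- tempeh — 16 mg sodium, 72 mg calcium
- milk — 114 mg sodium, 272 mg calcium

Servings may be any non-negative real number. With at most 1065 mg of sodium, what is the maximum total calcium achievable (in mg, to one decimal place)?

Calcium per mg sodium: strawberries 11.5, edamame 4.538, tempeh 4.5, milk 2.386, canned tuna 0.04444.
With no serving limits, spend the whole sodium allowance on strawberries: 1065 mg / 2 mg × 23 mg = 12247.5 mg.

12247.5 mg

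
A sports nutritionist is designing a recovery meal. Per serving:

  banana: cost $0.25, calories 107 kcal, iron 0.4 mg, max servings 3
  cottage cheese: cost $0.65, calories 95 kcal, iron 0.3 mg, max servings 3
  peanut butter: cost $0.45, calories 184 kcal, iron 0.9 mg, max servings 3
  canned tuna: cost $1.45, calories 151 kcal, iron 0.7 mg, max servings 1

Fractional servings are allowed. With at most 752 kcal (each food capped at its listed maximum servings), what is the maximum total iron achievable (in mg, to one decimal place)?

Iron per kcal: peanut butter 0.004891, canned tuna 0.004636, banana 0.003738, cottage cheese 0.003158.
Take 3 servings of peanut butter: uses 552 kcal, +2.7 mg iron (running total 2.7 mg).
Take 1 serving of canned tuna: uses 151 kcal, +0.7 mg iron (running total 3.4 mg).
Take 0.4579 servings of banana: uses 49 kcal, +0.2 mg iron (running total 3.6 mg).
Filling greedily by iron-per-kcal is optimal for one linear limit, giving 3.6 mg.

3.6 mg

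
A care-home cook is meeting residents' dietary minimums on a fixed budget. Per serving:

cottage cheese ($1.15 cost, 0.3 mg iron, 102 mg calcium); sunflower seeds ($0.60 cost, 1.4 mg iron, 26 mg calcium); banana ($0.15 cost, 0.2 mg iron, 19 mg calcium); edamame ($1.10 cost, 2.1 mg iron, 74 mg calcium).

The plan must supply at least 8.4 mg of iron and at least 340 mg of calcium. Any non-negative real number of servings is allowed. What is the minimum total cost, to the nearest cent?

$4.37

With two linear requirements the optimum uses one or two foods; enumerate the corners.
cottage cheese only: max(8.4/0.3, 340/102) = 28 servings → $32.20.
sunflower seeds only: max(8.4/1.4, 340/26) = 13.08 servings → $7.85.
banana only: max(8.4/0.2, 340/19) = 42 servings → $6.30.
edamame only: max(8.4/2.1, 340/74) = 4.595 servings → $5.05.
cottage cheese + sunflower seeds with both tight: 1.908 servings and 5.591 servings → $5.55.
cottage cheese + banana: the both-tight solution has a negative serving — not a feasible corner.
cottage cheese + edamame with both tight: 0.4813 servings and 3.931 servings → $4.88.
sunflower seeds + banana with both tight: 4.28 servings and 12.04 servings → $4.37.
sunflower seeds + edamame with both targets exact would need a negative amount; discard.
banana + edamame with both tight: 3.681 servings and 3.649 servings → $4.57.
Cheapest feasible corner: $4.37.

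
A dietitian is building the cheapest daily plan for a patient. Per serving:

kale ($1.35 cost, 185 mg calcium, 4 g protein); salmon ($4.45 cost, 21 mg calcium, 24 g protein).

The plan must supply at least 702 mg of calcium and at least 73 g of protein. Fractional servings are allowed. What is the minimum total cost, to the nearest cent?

Compare the cost at each extreme point of the feasible region.
kale only: max(702/185, 73/4) = 18.25 servings → $24.64.
salmon only: max(702/21, 73/24) = 33.43 servings → $148.76.
kale + salmon with both tight: 3.516 servings and 2.456 servings → $15.67.
Cheapest feasible corner: $15.67.

$15.67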